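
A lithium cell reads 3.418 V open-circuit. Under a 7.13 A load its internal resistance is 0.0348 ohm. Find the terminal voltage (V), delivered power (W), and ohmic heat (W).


Step 1: V_terminal = OCV - I*R = 3.418 - 7.13 * 0.0348 = 3.1699 V
Step 2: P_out = V_terminal * I = 3.1699 * 7.13 = 22.60 W
Step 3: Q = I^2 * R = 7.13^2 * 0.0348 = 1.769 W

V=3.1699 V, P=22.60 W, Q=1.769 W


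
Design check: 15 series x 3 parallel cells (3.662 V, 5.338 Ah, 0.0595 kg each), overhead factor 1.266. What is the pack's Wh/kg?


Step 1: V_pack = 15 * 3.662 = 54.93 V
Step 2: C_pack = 3 * 5.338 = 16.014 Ah
Step 3: E_pack = V_pack * C_pack = 54.93 * 16.014 = 879.65 Wh
Step 4: m_pack = 15 * 3 * 0.0595 * 1.266 = 3.3897 kg
Step 5: ED = E_pack / m_pack = 879.65 / 3.3897 = 259.5 Wh/kg

259.5 Wh/kg


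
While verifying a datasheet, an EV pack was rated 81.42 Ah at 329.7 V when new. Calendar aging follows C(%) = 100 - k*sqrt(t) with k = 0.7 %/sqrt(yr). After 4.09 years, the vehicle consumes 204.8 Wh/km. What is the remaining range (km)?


Step 1: capacity retention = 100 - 0.7 * sqrt(4.09) = 100 - 0.7 * 2.0224 = 98.584%
Step 2: C_now = 81.42 * 98.584/100 = 80.267 Ah
Step 3: E_pack = V * C_now = 329.7 * 80.267 = 26464 Wh
Step 4: range = E_pack / consumption = 26464 / 204.8 = 129.2 km

129.2 km


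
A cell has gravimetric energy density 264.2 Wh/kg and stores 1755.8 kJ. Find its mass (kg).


Convert: E = 1755.8 kJ = 487.72 Wh
m = E / ED = 487.72 / 264.2 = 1.846 kg

1.846 kg


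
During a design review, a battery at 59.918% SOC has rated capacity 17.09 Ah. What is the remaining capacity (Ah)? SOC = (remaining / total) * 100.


remaining = SOC / 100 * total = 59.918 / 100 * 17.09 = 10.24 Ah

10.24 Ah


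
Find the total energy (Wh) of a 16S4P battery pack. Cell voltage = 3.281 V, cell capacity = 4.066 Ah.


E = Ns * Vcell * Np * Ccell = 16 * 3.281 * 4 * 4.066 = 853.8 Wh

853.8 Wh


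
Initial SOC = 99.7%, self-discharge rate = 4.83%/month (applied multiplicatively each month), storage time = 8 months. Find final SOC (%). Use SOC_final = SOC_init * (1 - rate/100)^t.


Monthly retention factor = 1 - 4.83/100 = 0.9517
Over 8 months: factor^8 = 0.67298
SOC_final = 99.7 * 0.67298 = 67.10%

67.10%


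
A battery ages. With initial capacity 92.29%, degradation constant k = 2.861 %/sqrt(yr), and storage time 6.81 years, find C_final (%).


sqrt(t) = sqrt(6.81) = 2.6096
C_final = 92.29 - 2.861 * 2.6096 = 84.82%

84.82%


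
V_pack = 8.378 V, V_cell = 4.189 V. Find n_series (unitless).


n = V_pack / V_cell = 8.378 / 4.189 = 2

2


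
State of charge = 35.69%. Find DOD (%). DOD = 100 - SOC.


Complement of SOC: DOD = 100% - 35.69% = 64.31%

64.31%


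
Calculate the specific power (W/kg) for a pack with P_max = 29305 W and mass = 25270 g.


Convert: m = 25270 g = 25.27 kg
Specific power = 29305 W / 25.27 kg = 1160 W/kg

1160 W/kg


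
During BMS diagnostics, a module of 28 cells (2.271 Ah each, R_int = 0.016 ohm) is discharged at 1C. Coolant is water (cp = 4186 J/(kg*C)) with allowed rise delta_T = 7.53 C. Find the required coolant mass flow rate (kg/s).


Step 1: I = 1 * 2.271 = 2.271 A
Step 2: Q_cell = I^2 * R = 2.271^2 * 0.016 = 0.082519 W
Step 3: Q_total = 28 * 0.082519 = 2.3105 W
Step 4: m_dot = Q_total / (cp * dT) = 2.3105 / (4186 * 7.53) = 7.330e-05 kg/s

7.330e-05 kg/s


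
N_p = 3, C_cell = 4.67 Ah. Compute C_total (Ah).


C_total = 3 * 4.67 = 14.01 Ah

14.01 Ah


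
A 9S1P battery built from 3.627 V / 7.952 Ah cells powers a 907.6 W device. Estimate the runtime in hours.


Step 1: E_pack = Ns * V_cell * Np * C_cell = 9 * 3.627 * 1 * 7.952 = 259.58 Wh
Step 2: t = E_pack / P = 259.58 / 907.6 = 0.2860 hr

0.2860 hr


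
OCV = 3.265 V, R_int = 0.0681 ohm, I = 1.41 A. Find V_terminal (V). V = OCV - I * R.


IR drop = 1.41 * 0.0681 = 0.096021 V
V = 3.265 - 0.096021 = 3.169 V

3.169 V


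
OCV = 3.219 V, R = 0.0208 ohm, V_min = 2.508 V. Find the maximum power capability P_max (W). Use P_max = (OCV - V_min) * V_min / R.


P_max = (OCV - V_min) * V_min / R = (3.219 - 2.508) * 2.508 / 0.0208 = 0.711 * 2.508 / 0.0208 = 85.73 W

85.73 W


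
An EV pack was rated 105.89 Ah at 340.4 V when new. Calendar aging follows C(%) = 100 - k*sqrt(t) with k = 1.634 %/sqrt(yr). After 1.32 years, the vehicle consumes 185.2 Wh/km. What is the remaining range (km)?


Step 1: capacity retention = 100 - 1.634 * sqrt(1.32) = 100 - 1.634 * 1.1489 = 98.123%
Step 2: C_now = 105.89 * 98.123/100 = 103.9 Ah
Step 3: E_pack = V * C_now = 340.4 * 103.9 = 35368 Wh
Step 4: range = E_pack / consumption = 35368 / 185.2 = 191.0 km

191.0 km


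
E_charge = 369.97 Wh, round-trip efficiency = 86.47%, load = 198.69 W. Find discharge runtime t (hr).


Step 1: E_discharge = eta/100 * E_charge = 86.47/100 * 369.97 = 319.91 Wh
Step 2: t = E_discharge / P = 319.91 / 198.69 = 1.610 hr

1.610 hr


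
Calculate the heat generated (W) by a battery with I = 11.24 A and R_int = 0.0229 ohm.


Q = I^2 * R = 11.24^2 * 0.0229 = 2.893 W

2.893 W


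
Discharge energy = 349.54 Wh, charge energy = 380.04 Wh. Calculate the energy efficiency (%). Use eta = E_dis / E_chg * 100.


eta_e = E_dis / E_chg * 100 = 349.54 / 380.04 * 100 = 91.97%

91.97%


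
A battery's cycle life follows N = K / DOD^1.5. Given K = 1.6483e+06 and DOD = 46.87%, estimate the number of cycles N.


DOD^1.5 = 320.88
N = K / DOD^1.5 = 1.6483e+06 / 320.88 = 5137

5137 cycles


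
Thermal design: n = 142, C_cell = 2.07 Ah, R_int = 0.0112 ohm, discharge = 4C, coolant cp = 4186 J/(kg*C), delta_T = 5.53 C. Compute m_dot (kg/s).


Step 1: I = 4 * 2.07 = 8.28 A
Step 2: Q_cell = I^2 * R = 8.28^2 * 0.0112 = 0.76785 W
Step 3: Q_total = 142 * 0.76785 = 109.03 W
Step 4: m_dot = Q_total / (cp * dT) = 109.03 / (4186 * 5.53) = 0.004710 kg/s

0.004710 kg/s


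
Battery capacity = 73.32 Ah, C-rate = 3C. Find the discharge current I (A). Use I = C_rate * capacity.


At 3C: I = 3 * 73.32 Ah = 219.96 A

219.96 A


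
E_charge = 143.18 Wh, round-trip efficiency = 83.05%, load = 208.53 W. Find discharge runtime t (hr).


Step 1: E_discharge = eta/100 * E_charge = 83.05/100 * 143.18 = 118.91 Wh
Step 2: t = E_discharge / P = 118.91 / 208.53 = 0.5702 hr

0.5702 hr


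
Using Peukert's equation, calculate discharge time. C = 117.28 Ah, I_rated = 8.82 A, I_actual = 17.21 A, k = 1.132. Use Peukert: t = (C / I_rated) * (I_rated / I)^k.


Step 1: t_rated = C / I_rated = 117.28 / 8.82 = 13.297 hr
Step 2: ratio = 8.82 / 17.21 = 0.51249
Step 3: ratio^k = 0.51249^1.132 = 0.46921
Step 4: t = t_rated * ratio^k = 13.297 * 0.46921 = 6.239 hr

6.239 hr


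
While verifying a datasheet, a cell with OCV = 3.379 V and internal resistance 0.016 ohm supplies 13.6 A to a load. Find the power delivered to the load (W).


Step 1: V_terminal = OCV - I*R = 3.379 - 13.6 * 0.016 = 3.1614 V
Step 2: P_out = V_terminal * I = 3.1614 * 13.6 = 43.00 W

43.00 W


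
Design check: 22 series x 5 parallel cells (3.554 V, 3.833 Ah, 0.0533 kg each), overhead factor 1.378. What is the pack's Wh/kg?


Step 1: V_pack = 22 * 3.554 = 78.188 V
Step 2: C_pack = 5 * 3.833 = 19.165 Ah
Step 3: E_pack = V_pack * C_pack = 78.188 * 19.165 = 1498.5 Wh
Step 4: m_pack = 22 * 5 * 0.0533 * 1.378 = 8.0792 kg
Step 5: ED = E_pack / m_pack = 1498.5 / 8.0792 = 185.5 Wh/kg

185.5 Wh/kg


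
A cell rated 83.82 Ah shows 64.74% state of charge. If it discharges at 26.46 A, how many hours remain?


Step 1: remaining = SOC/100 * C_total = 64.74/100 * 83.82 = 54.265 Ah
Step 2: t = remaining / I = 54.265 / 26.46 = 2.051 hr

2.051 hr


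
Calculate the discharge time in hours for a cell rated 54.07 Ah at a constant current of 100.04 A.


t = capacity / current = 54.07 / 100.04 = 0.5405 hr

0.5405 hr


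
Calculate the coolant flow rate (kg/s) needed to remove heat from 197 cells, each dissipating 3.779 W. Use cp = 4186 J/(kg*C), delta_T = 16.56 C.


Step 1: Total heat Q = 197 * 3.779 W = 744.46 W
Step 2: denom = cp * dT = 4186 * 16.56 = 69320
Step 3: m_dot = 744.46 / 69320 = 0.01074 kg/s

0.01074 kg/s


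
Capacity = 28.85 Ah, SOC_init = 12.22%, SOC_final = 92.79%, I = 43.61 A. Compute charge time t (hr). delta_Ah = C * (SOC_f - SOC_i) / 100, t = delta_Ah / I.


Step 1: dSOC = 92.79% - 12.22% = 80.57%
Step 2: delta_Ah = 28.85 * 80.57 / 100 = 23.244 Ah
Step 3: t = 23.244 / 43.61 = 0.5330 hr

0.5330 hr


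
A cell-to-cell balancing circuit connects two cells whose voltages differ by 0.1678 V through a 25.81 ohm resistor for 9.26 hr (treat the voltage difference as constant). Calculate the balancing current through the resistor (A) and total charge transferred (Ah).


First, Ohm's law: I_bal = 0.1678 V / 25.81 ohm = 0.0065014 A
Then Q = I * t = 0.0065014 A * 9.26 hr = 0.06020 Ah

I=0.0065014 A, Q=0.06020 Ah


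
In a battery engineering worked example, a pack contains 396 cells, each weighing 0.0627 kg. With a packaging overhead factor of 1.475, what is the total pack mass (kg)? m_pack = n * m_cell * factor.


Cell mass sum = 396 * 0.0627 = 24.829 kg
With overhead 1.475: m_pack = 24.829 * 1.475 = 36.62 kg

36.62 kg


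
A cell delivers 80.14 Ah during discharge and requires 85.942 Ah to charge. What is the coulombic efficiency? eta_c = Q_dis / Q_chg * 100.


Coulombic efficiency = 80.14/85.942 * 100% = 93.25%

93.25%


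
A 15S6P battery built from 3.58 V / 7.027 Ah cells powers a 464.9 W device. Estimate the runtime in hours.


Step 1: E_pack = Ns * V_cell * Np * C_cell = 15 * 3.58 * 6 * 7.027 = 2264.1 Wh
Step 2: t = E_pack / P = 2264.1 / 464.9 = 4.870 hr

4.870 hr


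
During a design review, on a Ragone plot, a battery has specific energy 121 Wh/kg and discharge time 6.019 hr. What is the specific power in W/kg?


Specific power = 121 Wh/kg / 6.019 hr = 20.10 W/kg

20.10 W/kg


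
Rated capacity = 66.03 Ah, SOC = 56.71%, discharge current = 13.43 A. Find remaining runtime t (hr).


Step 1: remaining = SOC/100 * C_total = 56.71/100 * 66.03 = 37.446 Ah
Step 2: t = remaining / I = 37.446 / 13.43 = 2.788 hr

2.788 hr


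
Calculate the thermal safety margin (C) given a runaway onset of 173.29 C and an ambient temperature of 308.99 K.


Convert: T_ambient = 308.99 K = 35.84 C
margin = 173.29 - 35.84 = 137.45 C

137.45 C


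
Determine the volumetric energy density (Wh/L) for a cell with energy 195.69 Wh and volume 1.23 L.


ED = E / V = 195.69 / 1.23 = 159.1 Wh/L

159.1 Wh/L


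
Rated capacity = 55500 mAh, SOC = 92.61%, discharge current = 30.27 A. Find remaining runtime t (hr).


Convert: C_total = 55500 mAh = 55.5 Ah
Step 1: remaining = SOC/100 * C_total = 92.61/100 * 55.5 = 51.399 Ah
Step 2: t = remaining / I = 51.399 / 30.27 = 1.698 hr

1.698 hr


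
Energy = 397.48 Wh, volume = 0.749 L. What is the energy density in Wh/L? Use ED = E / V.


ED = E / V = 397.48 / 0.749 = 530.7 Wh/L

530.7 Wh/L


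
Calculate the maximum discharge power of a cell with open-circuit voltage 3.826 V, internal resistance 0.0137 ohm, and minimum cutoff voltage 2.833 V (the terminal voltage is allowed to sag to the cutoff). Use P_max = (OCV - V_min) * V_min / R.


dV = OCV - V_min = 0.993 V (so I_max = dV / R)
P_max = dV * V_min / R = 0.993 * 2.833 / 0.0137 = 205.3 W

205.3 W


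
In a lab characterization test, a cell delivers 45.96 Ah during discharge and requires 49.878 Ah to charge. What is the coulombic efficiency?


Coulombic efficiency = 45.96/49.878 * 100% = 92.14%

92.14%


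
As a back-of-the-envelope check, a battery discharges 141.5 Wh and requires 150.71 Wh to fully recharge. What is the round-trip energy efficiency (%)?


eta_e = E_dis / E_chg * 100 = 141.5 / 150.71 * 100 = 93.89%

93.89%


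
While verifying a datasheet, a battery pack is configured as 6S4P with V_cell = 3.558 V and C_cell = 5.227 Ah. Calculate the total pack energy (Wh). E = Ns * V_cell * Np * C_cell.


V_pack = 6 * 3.558 = 21.348 V
C_pack = 4 * 5.227 = 20.908 Ah
E = V_pack * C_pack = 21.348 * 20.908 = 446.3 Wh

446.3 Wh


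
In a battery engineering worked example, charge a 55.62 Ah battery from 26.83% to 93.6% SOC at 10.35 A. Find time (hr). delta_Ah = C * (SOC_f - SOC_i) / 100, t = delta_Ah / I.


delta_Ah = 55.62 * (93.6 - 26.83) / 100 = 37.137 Ah
t = delta_Ah / I = 37.137 / 10.35 = 3.588 hr

3.588 hr


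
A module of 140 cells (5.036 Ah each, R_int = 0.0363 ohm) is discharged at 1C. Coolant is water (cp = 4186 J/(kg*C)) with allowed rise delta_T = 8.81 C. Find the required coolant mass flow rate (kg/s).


Step 1: I = 1 * 5.036 = 5.036 A
Step 2: Q_cell = I^2 * R = 5.036^2 * 0.0363 = 0.92062 W
Step 3: Q_total = 140 * 0.92062 = 128.89 W
Step 4: m_dot = Q_total / (cp * dT) = 128.89 / (4186 * 8.81) = 0.003495 kg/s

0.003495 kg/s


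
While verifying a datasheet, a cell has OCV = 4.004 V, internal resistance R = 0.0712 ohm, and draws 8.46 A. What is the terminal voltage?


IR drop = 8.46 * 0.0712 = 0.60235 V
V = 4.004 - 0.60235 = 3.402 V

3.402 V


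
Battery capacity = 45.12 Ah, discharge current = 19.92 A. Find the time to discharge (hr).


t = capacity / current = 45.12 / 19.92 = 2.265 hr

2.265 hr


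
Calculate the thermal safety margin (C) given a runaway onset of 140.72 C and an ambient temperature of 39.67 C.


margin = T_onset - T_ambient = 140.72 - 39.67 = 101.05 C

101.05 C


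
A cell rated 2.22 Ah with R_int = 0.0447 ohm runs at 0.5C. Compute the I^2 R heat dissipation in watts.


Step 1: I = C_rate * capacity = 0.5 * 2.22 = 1.11 A
Step 2: Q = I^2 * R = 1.11^2 * 0.0447 = 1.2321 * 0.0447 = 0.05507 W

0.05507 W


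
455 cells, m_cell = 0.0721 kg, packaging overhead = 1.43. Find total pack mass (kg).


m_pack = n * m_cell * overhead = 455 * 0.0721 * 1.43 = 46.91 kg

46.91 kg


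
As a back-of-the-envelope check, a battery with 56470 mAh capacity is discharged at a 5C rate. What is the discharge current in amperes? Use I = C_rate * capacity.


Convert: capacity = 56470 mAh = 56.47 Ah
At 5C: I = 5 * 56.47 Ah = 282.35 A

282.35 A


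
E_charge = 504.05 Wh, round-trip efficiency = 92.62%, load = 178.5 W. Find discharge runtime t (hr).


Step 1: E_discharge = eta/100 * E_charge = 92.62/100 * 504.05 = 466.85 Wh
Step 2: t = E_discharge / P = 466.85 / 178.5 = 2.615 hr

2.615 hr


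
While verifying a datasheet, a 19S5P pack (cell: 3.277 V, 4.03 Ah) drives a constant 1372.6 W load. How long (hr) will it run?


Step 1: E_pack = Ns * V_cell * Np * C_cell = 19 * 3.277 * 5 * 4.03 = 1254.6 Wh
Step 2: t = E_pack / P = 1254.6 / 1372.6 = 0.9140 hr

0.9140 hr


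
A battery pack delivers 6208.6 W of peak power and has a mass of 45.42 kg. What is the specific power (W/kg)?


Specific power = 6208.6 W / 45.42 kg = 136.7 W/kg

136.7 W/kg


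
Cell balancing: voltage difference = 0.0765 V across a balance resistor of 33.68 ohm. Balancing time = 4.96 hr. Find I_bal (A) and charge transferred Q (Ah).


First, Ohm's law: I_bal = 0.0765 V / 33.68 ohm = 0.0022714 A
Then Q = I * t = 0.0022714 A * 4.96 hr = 0.01127 Ah

I=0.0022714 A, Q=0.01127 Ah


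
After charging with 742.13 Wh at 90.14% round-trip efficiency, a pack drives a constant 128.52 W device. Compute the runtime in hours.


Step 1: E_discharge = eta/100 * E_charge = 90.14/100 * 742.13 = 668.96 Wh
Step 2: t = E_discharge / P = 668.96 / 128.52 = 5.205 hr

5.205 hr


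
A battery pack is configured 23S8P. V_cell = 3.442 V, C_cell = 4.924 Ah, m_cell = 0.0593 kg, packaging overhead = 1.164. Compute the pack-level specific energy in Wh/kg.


Step 1: V_pack = 23 * 3.442 = 79.166 V
Step 2: C_pack = 8 * 4.924 = 39.392 Ah
Step 3: E_pack = V_pack * C_pack = 79.166 * 39.392 = 3118.5 Wh
Step 4: m_pack = 23 * 8 * 0.0593 * 1.164 = 12.701 kg
Step 5: ED = E_pack / m_pack = 3118.5 / 12.701 = 245.5 Wh/kg

245.5 Wh/kg


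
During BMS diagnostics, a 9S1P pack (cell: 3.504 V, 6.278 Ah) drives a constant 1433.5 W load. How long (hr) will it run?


Step 1: E_pack = Ns * V_cell * Np * C_cell = 9 * 3.504 * 1 * 6.278 = 197.98 Wh
Step 2: t = E_pack / P = 197.98 / 1433.5 = 0.1381 hr

0.1381 hr


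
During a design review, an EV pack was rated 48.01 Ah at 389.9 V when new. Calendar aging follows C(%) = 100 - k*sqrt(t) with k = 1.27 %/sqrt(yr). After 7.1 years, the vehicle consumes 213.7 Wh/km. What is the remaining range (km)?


Step 1: capacity retention = 100 - 1.27 * sqrt(7.1) = 100 - 1.27 * 2.6646 = 96.616%
Step 2: C_now = 48.01 * 96.616/100 = 46.385 Ah
Step 3: E_pack = V * C_now = 389.9 * 46.385 = 18086 Wh
Step 4: range = E_pack / consumption = 18086 / 213.7 = 84.63 km

84.63 km


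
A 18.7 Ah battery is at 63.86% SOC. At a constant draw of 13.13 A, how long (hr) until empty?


Step 1: remaining = SOC/100 * C_total = 63.86/100 * 18.7 = 11.942 Ah
Step 2: t = remaining / I = 11.942 / 13.13 = 0.9095 hr

0.9095 hr


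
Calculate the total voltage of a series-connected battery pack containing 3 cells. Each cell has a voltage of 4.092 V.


V_pack = n * V_cell = 3 * 4.092 = 12.276 V

12.276 V


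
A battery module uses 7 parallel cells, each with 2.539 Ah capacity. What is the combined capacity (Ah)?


Parallel capacities add: 7 * 2.539 Ah = 17.773 Ah

17.773 Ah


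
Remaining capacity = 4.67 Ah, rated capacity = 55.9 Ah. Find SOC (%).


SOC = (remaining / total) * 100 = (4.67 / 55.9) * 100 = 8.354%

8.354%


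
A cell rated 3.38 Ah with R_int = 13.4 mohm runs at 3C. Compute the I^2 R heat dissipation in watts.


Convert: R = 13.4 mohm = 0.0134 ohm
Step 1: I = C_rate * capacity = 3 * 3.38 = 10.14 A
Step 2: Q = I^2 * R = 10.14^2 * 0.0134 = 102.82 * 0.0134 = 1.378 W

1.378 W


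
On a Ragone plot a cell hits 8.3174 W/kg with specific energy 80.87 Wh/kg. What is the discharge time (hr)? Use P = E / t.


t = E / P = 80.87 / 8.3174 = 9.723 hr

9.723 hr


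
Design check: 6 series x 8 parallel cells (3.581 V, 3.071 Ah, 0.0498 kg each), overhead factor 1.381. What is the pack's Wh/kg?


Step 1: V_pack = 6 * 3.581 = 21.486 V
Step 2: C_pack = 8 * 3.071 = 24.568 Ah
Step 3: E_pack = V_pack * C_pack = 21.486 * 24.568 = 527.87 Wh
Step 4: m_pack = 6 * 8 * 0.0498 * 1.381 = 3.3011 kg
Step 5: ED = E_pack / m_pack = 527.87 / 3.3011 = 159.9 Wh/kg

159.9 Wh/kg


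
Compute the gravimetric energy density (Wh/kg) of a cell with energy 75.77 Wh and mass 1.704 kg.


ED = E / m = 75.77 / 1.704 = 44.47 Wh/kg

44.47 Wh/kg


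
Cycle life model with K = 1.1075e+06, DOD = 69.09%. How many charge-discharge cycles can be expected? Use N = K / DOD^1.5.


DOD^1.5 = 574.28
N = K / DOD^1.5 = 1.1075e+06 / 574.28 = 1929

1929 cycles


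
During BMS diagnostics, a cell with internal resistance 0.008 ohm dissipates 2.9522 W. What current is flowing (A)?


I = sqrt(Q / R) = sqrt(2.9522 / 0.008) = sqrt(369.03) = 19.21 A

19.21 A


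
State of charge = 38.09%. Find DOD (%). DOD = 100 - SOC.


DOD = 100 - SOC = 100 - 38.09 = 61.91%

61.91%


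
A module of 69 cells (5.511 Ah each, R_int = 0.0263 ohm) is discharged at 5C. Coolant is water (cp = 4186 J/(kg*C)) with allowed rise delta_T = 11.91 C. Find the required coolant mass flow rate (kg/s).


Step 1: I = 5 * 5.511 = 27.555 A
Step 2: Q_cell = I^2 * R = 27.555^2 * 0.0263 = 19.969 W
Step 3: Q_total = 69 * 19.969 = 1377.9 W
Step 4: m_dot = Q_total / (cp * dT) = 1377.9 / (4186 * 11.91) = 0.02764 kg/s

0.02764 kg/s


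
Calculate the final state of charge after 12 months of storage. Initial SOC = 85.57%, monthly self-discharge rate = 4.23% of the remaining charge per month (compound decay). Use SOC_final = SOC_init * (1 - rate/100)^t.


Monthly retention factor = 1 - 4.23/100 = 0.9577
Over 12 months: factor^12 = 0.59532
SOC_final = 85.57 * 0.59532 = 50.94%

50.94%


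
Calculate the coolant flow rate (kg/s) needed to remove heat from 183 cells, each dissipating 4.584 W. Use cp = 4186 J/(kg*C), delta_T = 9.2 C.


Q_total = 183 * 4.584 = 838.87 W
m_dot = Q_total / (cp * dT) = 838.87 / (4186 * 9.2) = 0.02178 kg/s

0.02178 kg/s


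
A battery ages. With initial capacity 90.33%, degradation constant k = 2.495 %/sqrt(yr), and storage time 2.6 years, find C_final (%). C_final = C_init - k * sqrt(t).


sqrt(t) = sqrt(2.6) = 1.6125
C_final = 90.33 - 2.495 * 1.6125 = 86.31%

86.31%


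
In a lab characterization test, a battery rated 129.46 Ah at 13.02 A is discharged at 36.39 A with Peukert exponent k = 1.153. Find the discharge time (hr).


t_rated = C / I_rated = 129.46 / 13.02 = 9.9432 hr
(I_rated/I)^k = (0.35779)^1.153 = 0.30573
t = t_rated * (I_rated/I)^k = 9.9432 * 0.30573 = 3.040 hr

3.040 hr


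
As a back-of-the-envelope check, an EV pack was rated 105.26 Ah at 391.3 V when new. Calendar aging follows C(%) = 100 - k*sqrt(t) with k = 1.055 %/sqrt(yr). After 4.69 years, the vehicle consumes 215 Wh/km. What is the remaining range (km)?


Step 1: capacity retention = 100 - 1.055 * sqrt(4.69) = 100 - 1.055 * 2.1656 = 97.715%
Step 2: C_now = 105.26 * 97.715/100 = 102.85 Ah
Step 3: E_pack = V * C_now = 391.3 * 102.85 = 40245 Wh
Step 4: range = E_pack / consumption = 40245 / 215 = 187.2 km

187.2 km


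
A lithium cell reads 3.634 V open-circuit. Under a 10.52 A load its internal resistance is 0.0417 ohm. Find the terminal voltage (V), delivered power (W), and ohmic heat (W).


Step 1: V_terminal = OCV - I*R = 3.634 - 10.52 * 0.0417 = 3.1953 V
Step 2: P_out = V_terminal * I = 3.1953 * 10.52 = 33.61 W
Step 3: Q = I^2 * R = 10.52^2 * 0.0417 = 4.615 W

V=3.1953 V, P=33.61 W, Q=4.615 W


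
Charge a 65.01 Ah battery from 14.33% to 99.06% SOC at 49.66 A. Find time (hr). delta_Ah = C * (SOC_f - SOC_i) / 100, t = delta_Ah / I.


delta_Ah = 65.01 * (99.06 - 14.33) / 100 = 55.083 Ah
t = delta_Ah / I = 55.083 / 49.66 = 1.109 hr

1.109 hr


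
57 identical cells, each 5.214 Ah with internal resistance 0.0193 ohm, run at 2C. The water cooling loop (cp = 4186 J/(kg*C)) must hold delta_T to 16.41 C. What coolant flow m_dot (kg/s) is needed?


Step 1: I = 2 * 5.214 = 10.428 A
Step 2: Q_cell = I^2 * R = 10.428^2 * 0.0193 = 2.0987 W
Step 3: Q_total = 57 * 2.0987 = 119.63 W
Step 4: m_dot = Q_total / (cp * dT) = 119.63 / (4186 * 16.41) = 0.001742 kg/s

0.001742 kg/s


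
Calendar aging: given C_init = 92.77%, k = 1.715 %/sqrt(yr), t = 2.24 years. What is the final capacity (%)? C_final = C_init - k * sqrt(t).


Step 1: sqrt(2.24 yr) = 1.4967
Step 2: drop = 1.715 * 1.4967 = 2.5668
Step 3: C_final = 92.77 - 2.5668 = 90.20%

90.20%


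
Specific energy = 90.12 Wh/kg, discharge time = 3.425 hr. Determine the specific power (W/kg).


P_specific = E / t = 90.12 / 3.425 = 26.31 W/kg

26.31 W/kg


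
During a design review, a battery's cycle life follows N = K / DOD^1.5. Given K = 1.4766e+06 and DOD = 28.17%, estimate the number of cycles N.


DOD^1.5 = 149.51
N = K / DOD^1.5 = 1.4766e+06 / 149.51 = 9876

9876 cycles


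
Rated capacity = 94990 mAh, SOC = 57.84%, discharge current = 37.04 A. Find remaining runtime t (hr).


Convert: C_total = 94990 mAh = 94.99 Ah
Step 1: remaining = SOC/100 * C_total = 57.84/100 * 94.99 = 54.942 Ah
Step 2: t = remaining / I = 54.942 / 37.04 = 1.483 hr

1.483 hr


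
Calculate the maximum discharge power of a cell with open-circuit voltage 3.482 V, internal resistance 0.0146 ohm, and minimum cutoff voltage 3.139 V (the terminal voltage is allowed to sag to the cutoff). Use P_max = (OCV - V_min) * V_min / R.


P_max = (OCV - V_min) * V_min / R = (3.482 - 3.139) * 3.139 / 0.0146 = 0.343 * 3.139 / 0.0146 = 73.75 W

73.75 W


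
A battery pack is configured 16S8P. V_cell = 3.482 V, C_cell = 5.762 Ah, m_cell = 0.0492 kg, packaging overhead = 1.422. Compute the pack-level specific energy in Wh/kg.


Step 1: V_pack = 16 * 3.482 = 55.712 V
Step 2: C_pack = 8 * 5.762 = 46.096 Ah
Step 3: E_pack = V_pack * C_pack = 55.712 * 46.096 = 2568.1 Wh
Step 4: m_pack = 16 * 8 * 0.0492 * 1.422 = 8.9552 kg
Step 5: ED = E_pack / m_pack = 2568.1 / 8.9552 = 286.8 Wh/kg

286.8 Wh/kg


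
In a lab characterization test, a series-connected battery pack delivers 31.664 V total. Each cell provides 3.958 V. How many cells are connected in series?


Rearranging: n = V_pack / V_cell = 31.664 / 3.958 = 8 cells

8


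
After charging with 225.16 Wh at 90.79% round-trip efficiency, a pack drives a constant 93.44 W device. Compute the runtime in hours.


Step 1: E_discharge = eta/100 * E_charge = 90.79/100 * 225.16 = 204.42 Wh
Step 2: t = E_discharge / P = 204.42 / 93.44 = 2.188 hr

2.188 hr


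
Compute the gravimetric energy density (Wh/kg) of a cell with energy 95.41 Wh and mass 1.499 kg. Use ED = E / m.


ED = E / m = 95.41 / 1.499 = 63.65 Wh/kg

63.65 Wh/kg


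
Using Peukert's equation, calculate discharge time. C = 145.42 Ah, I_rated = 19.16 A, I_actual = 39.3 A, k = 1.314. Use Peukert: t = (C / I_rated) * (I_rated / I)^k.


Step 1: t_rated = C / I_rated = 145.42 / 19.16 = 7.5898 hr
Step 2: ratio = 19.16 / 39.3 = 0.48753
Step 3: ratio^k = 0.48753^1.314 = 0.38908
Step 4: t = t_rated * ratio^k = 7.5898 * 0.38908 = 2.953 hr

2.953 hr


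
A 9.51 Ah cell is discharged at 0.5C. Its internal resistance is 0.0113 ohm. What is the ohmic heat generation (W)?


Step 1: I = C_rate * capacity = 0.5 * 9.51 = 4.755 A
Step 2: Q = I^2 * R = 4.755^2 * 0.0113 = 22.61 * 0.0113 = 0.2555 W

0.2555 W


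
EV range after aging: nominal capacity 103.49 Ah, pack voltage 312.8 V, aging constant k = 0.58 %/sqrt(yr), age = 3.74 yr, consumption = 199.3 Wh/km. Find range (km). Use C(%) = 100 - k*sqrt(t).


Step 1: capacity retention = 100 - 0.58 * sqrt(3.74) = 100 - 0.58 * 1.9339 = 98.878%
Step 2: C_now = 103.49 * 98.878/100 = 102.33 Ah
Step 3: E_pack = V * C_now = 312.8 * 102.33 = 32009 Wh
Step 4: range = E_pack / consumption = 32009 / 199.3 = 160.6 km

160.6 km


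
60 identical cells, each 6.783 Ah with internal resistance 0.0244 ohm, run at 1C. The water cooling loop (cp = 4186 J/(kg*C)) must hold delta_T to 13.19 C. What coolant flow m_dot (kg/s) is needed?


Step 1: I = 1 * 6.783 = 6.783 A
Step 2: Q_cell = I^2 * R = 6.783^2 * 0.0244 = 1.1226 W
Step 3: Q_total = 60 * 1.1226 = 67.356 W
Step 4: m_dot = Q_total / (cp * dT) = 67.356 / (4186 * 13.19) = 0.001220 kg/s

0.001220 kg/s


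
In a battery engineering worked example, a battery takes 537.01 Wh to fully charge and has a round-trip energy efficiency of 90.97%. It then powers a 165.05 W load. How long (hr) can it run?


Step 1: E_discharge = eta/100 * E_charge = 90.97/100 * 537.01 = 488.52 Wh
Step 2: t = E_discharge / P = 488.52 / 165.05 = 2.960 hr

2.960 hr


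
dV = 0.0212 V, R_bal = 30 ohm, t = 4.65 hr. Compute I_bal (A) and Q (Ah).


First, Ohm's law: I_bal = 0.0212 V / 30 ohm = 7.0667e-04 A
Then Q = I * t = 7.0667e-04 A * 4.65 hr = 0.003286 Ah

I=7.0667e-04 A, Q=0.003286 Ah


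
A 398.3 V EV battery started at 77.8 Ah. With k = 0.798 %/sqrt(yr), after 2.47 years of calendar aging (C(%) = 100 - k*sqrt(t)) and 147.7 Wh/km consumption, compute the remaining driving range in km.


Step 1: capacity retention = 100 - 0.798 * sqrt(2.47) = 100 - 0.798 * 1.5716 = 98.746%
Step 2: C_now = 77.8 * 98.746/100 = 76.824 Ah
Step 3: E_pack = V * C_now = 398.3 * 76.824 = 30599 Wh
Step 4: range = E_pack / consumption = 30599 / 147.7 = 207.2 km

207.2 km


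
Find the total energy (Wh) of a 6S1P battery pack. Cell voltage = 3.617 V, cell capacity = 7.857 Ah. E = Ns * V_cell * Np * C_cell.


V_pack = 6 * 3.617 = 21.702 V
C_pack = 1 * 7.857 = 7.857 Ah
E = V_pack * C_pack = 21.702 * 7.857 = 170.5 Wh

170.5 Wh


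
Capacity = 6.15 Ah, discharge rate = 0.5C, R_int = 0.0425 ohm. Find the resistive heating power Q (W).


Step 1: I = C_rate * capacity = 0.5 * 6.15 = 3.075 A
Step 2: Q = I^2 * R = 3.075^2 * 0.0425 = 9.4556 * 0.0425 = 0.4019 W

0.4019 W


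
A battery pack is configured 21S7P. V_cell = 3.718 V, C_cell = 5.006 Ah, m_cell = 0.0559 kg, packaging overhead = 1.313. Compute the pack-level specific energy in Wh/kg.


Step 1: V_pack = 21 * 3.718 = 78.078 V
Step 2: C_pack = 7 * 5.006 = 35.042 Ah
Step 3: E_pack = V_pack * C_pack = 78.078 * 35.042 = 2736 Wh
Step 4: m_pack = 21 * 7 * 0.0559 * 1.313 = 10.789 kg
Step 5: ED = E_pack / m_pack = 2736 / 10.789 = 253.6 Wh/kg

253.6 Wh/kg


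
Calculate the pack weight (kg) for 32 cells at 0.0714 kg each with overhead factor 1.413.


Cell mass sum = 32 * 0.0714 = 2.2848 kg
With overhead 1.413: m_pack = 2.2848 * 1.413 = 3.228 kg

3.228 kg


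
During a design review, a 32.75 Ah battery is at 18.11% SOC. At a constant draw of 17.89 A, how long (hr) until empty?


Step 1: remaining = SOC/100 * C_total = 18.11/100 * 32.75 = 5.931 Ah
Step 2: t = remaining / I = 5.931 / 17.89 = 0.3315 hr

0.3315 hr


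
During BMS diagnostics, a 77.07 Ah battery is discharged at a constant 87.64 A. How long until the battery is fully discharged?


t = capacity / current = 77.07 / 87.64 = 0.8794 hr

0.8794 hr


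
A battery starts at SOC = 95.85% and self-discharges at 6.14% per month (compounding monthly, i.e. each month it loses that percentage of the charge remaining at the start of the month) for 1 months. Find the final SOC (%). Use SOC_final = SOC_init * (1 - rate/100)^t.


decay = (1 - 6.14/100)^1 = 0.9386
SOC_final = 95.85 * 0.9386 = 89.96%

89.96%


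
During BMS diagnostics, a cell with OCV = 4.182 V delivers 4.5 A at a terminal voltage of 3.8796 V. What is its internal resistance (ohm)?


R = (OCV - V) / I = (4.182 - 3.8796) / 4.5 = 0.06720 ohm

0.06720 ohm


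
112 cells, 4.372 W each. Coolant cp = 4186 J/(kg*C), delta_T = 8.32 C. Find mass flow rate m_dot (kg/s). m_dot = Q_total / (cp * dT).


Step 1: Total heat Q = 112 * 4.372 W = 489.66 W
Step 2: denom = cp * dT = 4186 * 8.32 = 34828
Step 3: m_dot = 489.66 / 34828 = 0.01406 kg/s

0.01406 kg/s


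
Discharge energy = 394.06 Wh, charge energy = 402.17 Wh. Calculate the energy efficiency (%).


eta_e = E_dis / E_chg * 100 = 394.06 / 402.17 * 100 = 97.98%

97.98%


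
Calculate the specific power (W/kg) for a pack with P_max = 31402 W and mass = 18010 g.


Convert: m = 18010 g = 18.01 kg
Specific power = 31402 W / 18.01 kg = 1744 W/kg

1744 W/kg


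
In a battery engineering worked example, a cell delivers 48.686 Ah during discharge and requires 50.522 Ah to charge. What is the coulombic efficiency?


Coulombic efficiency = 48.686/50.522 * 100% = 96.37%

96.37%


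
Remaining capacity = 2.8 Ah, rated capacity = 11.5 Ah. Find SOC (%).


SOC = (remaining / total) * 100 = (2.8 / 11.5) * 100 = 24.35%

24.35%


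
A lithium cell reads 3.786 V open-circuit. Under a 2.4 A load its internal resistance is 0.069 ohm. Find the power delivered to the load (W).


Step 1: V_terminal = OCV - I*R = 3.786 - 2.4 * 0.069 = 3.6204 V
Step 2: P_out = V_terminal * I = 3.6204 * 2.4 = 8.689 W

8.689 W


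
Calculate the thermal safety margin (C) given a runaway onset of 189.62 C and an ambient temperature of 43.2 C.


margin = T_onset - T_ambient = 189.62 - 43.2 = 146.42 C

146.42 C


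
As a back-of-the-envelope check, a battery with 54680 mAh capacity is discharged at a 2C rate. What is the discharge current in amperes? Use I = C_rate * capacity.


Convert: capacity = 54680 mAh = 54.68 Ah
At 2C: I = 2 * 54.68 Ah = 109.36 A

109.36 A


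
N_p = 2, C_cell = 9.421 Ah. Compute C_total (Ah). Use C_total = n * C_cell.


Parallel capacities add: 2 * 9.421 Ah = 18.842 Ah

18.842 Ah


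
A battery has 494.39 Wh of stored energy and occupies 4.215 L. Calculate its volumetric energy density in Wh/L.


Volumetric ED = 494.39 Wh / 4.215 L = 117.3 Wh/L

117.3 Wh/L


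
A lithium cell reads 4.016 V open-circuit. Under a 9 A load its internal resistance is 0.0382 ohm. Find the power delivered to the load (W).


Step 1: V_terminal = OCV - I*R = 4.016 - 9 * 0.0382 = 3.6722 V
Step 2: P_out = V_terminal * I = 3.6722 * 9 = 33.05 W

33.05 W


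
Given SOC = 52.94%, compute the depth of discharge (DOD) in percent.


Complement of SOC: DOD = 100% - 52.94% = 47.06%

47.06%


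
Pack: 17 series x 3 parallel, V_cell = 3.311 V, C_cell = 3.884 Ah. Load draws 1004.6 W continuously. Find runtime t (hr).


Step 1: E_pack = Ns * V_cell * Np * C_cell = 17 * 3.311 * 3 * 3.884 = 655.86 Wh
Step 2: t = E_pack / P = 655.86 / 1004.6 = 0.6529 hr

0.6529 hr


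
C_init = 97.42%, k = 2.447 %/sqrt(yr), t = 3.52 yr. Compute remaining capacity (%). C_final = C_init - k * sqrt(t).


Step 1: sqrt(3.52 yr) = 1.8762
Step 2: drop = 2.447 * 1.8762 = 4.5911
Step 3: C_final = 97.42 - 4.5911 = 92.83%

92.83%


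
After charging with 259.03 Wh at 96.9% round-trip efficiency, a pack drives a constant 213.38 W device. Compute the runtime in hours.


Step 1: E_discharge = eta/100 * E_charge = 96.9/100 * 259.03 = 251 Wh
Step 2: t = E_discharge / P = 251 / 213.38 = 1.176 hr

1.176 hr


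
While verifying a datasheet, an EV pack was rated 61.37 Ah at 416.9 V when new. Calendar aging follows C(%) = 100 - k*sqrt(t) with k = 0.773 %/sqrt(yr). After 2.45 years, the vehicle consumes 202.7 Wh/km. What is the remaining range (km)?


Step 1: capacity retention = 100 - 0.773 * sqrt(2.45) = 100 - 0.773 * 1.5652 = 98.79%
Step 2: C_now = 61.37 * 98.79/100 = 60.627 Ah
Step 3: E_pack = V * C_now = 416.9 * 60.627 = 25275 Wh
Step 4: range = E_pack / consumption = 25275 / 202.7 = 124.7 km

124.7 km


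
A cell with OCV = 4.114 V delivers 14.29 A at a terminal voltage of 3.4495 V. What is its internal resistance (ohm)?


R = (OCV - V) / I = (4.114 - 3.4495) / 14.29 = 0.04650 ohm

0.04650 ohm


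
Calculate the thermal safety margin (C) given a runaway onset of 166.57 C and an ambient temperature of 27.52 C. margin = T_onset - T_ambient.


margin = T_onset - T_ambient = 166.57 - 27.52 = 139.05 C

139.05 C


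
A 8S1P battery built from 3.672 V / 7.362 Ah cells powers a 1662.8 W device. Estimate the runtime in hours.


Step 1: E_pack = Ns * V_cell * Np * C_cell = 8 * 3.672 * 1 * 7.362 = 216.27 Wh
Step 2: t = E_pack / P = 216.27 / 1662.8 = 0.1301 hr

0.1301 hr


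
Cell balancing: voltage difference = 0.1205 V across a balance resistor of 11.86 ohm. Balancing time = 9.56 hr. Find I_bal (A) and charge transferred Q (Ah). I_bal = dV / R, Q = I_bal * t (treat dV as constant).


I_bal = dV / R = 0.1205 / 11.86 = 0.01016 A
Q = I_bal * t = 0.01016 * 9.56 = 0.09713 Ah

I=0.01016 A, Q=0.09713 Ah


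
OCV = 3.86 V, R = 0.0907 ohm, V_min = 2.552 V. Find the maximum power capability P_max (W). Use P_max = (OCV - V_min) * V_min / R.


P_max = (OCV - V_min) * V_min / R = (3.86 - 2.552) * 2.552 / 0.0907 = 1.308 * 2.552 / 0.0907 = 36.80 W

36.80 W


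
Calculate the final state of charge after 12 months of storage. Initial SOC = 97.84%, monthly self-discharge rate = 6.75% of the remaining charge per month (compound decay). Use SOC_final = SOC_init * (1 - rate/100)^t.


decay = (1 - 6.75/100)^12 = 0.4323
SOC_final = 97.84 * 0.4323 = 42.30%

42.30%


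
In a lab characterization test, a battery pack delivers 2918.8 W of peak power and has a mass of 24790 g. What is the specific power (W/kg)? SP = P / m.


Convert: m = 24790 g = 24.79 kg
Specific power = 2918.8 W / 24.79 kg = 117.7 W/kg

117.7 W/kg


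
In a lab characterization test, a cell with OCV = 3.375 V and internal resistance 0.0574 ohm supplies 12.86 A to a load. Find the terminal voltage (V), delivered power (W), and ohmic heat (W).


Step 1: V_terminal = OCV - I*R = 3.375 - 12.86 * 0.0574 = 2.6368 V
Step 2: P_out = V_terminal * I = 2.6368 * 12.86 = 33.91 W
Step 3: Q = I^2 * R = 12.86^2 * 0.0574 = 9.493 W

V=2.6368 V, P=33.91 W, Q=9.493 W


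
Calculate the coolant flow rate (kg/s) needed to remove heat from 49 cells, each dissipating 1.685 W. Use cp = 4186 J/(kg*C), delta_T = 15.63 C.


Q_total = 49 * 1.685 = 82.565 W
m_dot = Q_total / (cp * dT) = 82.565 / (4186 * 15.63) = 0.001262 kg/s

0.001262 kg/s


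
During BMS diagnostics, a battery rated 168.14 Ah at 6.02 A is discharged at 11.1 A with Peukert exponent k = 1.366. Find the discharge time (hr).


Step 1: t_rated = C / I_rated = 168.14 / 6.02 = 27.93 hr
Step 2: ratio = 6.02 / 11.1 = 0.54234
Step 3: ratio^k = 0.54234^1.366 = 0.43353
Step 4: t = t_rated * ratio^k = 27.93 * 0.43353 = 12.11 hr

12.11 hr


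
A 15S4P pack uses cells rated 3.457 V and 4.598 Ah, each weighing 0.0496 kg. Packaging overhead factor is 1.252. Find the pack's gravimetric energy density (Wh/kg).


Step 1: V_pack = 15 * 3.457 = 51.855 V
Step 2: C_pack = 4 * 4.598 = 18.392 Ah
Step 3: E_pack = V_pack * C_pack = 51.855 * 18.392 = 953.72 Wh
Step 4: m_pack = 15 * 4 * 0.0496 * 1.252 = 3.726 kg
Step 5: ED = E_pack / m_pack = 953.72 / 3.726 = 256.0 Wh/kg

256.0 Wh/kg


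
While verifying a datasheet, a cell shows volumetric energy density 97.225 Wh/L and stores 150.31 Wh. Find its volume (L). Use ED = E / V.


V = E / ED = 150.31 / 97.225 = 1.546 L

1.546 L


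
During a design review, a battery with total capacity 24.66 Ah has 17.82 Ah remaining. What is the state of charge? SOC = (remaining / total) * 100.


SOC = (remaining / total) * 100 = (17.82 / 24.66) * 100 = 72.26%

72.26%


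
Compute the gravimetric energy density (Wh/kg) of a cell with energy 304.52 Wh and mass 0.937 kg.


ED = E / m = 304.52 / 0.937 = 325.0 Wh/kg

325.0 Wh/kg


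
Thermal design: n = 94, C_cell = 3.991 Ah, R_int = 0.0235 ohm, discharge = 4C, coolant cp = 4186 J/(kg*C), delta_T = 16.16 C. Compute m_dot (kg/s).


Step 1: I = 4 * 3.991 = 15.964 A
Step 2: Q_cell = I^2 * R = 15.964^2 * 0.0235 = 5.989 W
Step 3: Q_total = 94 * 5.989 = 562.97 W
Step 4: m_dot = Q_total / (cp * dT) = 562.97 / (4186 * 16.16) = 0.008322 kg/s

0.008322 kg/s


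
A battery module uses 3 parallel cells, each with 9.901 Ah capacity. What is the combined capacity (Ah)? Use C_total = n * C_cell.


Parallel capacities add: 3 * 9.901 Ah = 29.703 Ah

29.703 Ah


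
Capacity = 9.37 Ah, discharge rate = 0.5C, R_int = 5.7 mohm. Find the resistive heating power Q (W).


Convert: R = 5.7 mohm = 0.0057 ohm
Step 1: I = C_rate * capacity = 0.5 * 9.37 = 4.685 A
Step 2: Q = I^2 * R = 4.685^2 * 0.0057 = 21.949 * 0.0057 = 0.1251 W

0.1251 W


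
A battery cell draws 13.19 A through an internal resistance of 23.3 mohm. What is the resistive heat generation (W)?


Convert: R = 23.3 mohm = 0.0233 ohm
I^2 = 173.98
Q = 173.98 * 0.0233 = 4.054 W

4.054 W


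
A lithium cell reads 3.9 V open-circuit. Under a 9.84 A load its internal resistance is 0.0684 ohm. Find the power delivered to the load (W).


Step 1: V_terminal = OCV - I*R = 3.9 - 9.84 * 0.0684 = 3.2269 V
Step 2: P_out = V_terminal * I = 3.2269 * 9.84 = 31.75 W

31.75 W


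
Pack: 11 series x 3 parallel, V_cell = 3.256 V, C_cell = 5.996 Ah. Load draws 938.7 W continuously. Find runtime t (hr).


Step 1: E_pack = Ns * V_cell * Np * C_cell = 11 * 3.256 * 3 * 5.996 = 644.26 Wh
Step 2: t = E_pack / P = 644.26 / 938.7 = 0.6863 hr

0.6863 hr


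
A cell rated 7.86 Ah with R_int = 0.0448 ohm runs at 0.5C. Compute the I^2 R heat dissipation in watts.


Step 1: I = C_rate * capacity = 0.5 * 7.86 = 3.93 A
Step 2: Q = I^2 * R = 3.93^2 * 0.0448 = 15.445 * 0.0448 = 0.6919 W

0.6919 W


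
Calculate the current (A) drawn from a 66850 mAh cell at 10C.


Convert: capacity = 66850 mAh = 66.85 Ah
I = C_rate * capacity = 10 * 66.85 = 668.5 A

668.5 A


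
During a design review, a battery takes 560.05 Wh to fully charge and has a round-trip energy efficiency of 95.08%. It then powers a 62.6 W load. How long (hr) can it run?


Step 1: E_discharge = eta/100 * E_charge = 95.08/100 * 560.05 = 532.5 Wh
Step 2: t = E_discharge / P = 532.5 / 62.6 = 8.506 hr

8.506 hr


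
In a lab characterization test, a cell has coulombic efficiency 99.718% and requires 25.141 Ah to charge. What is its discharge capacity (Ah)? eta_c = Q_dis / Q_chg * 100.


Q_dis = eta/100 * Q_chg = 99.718/100 * 25.141 = 25.07 Ah

25.07 Ah
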